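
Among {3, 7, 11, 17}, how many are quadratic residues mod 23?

1

(3/23) = +1 → QR.
(7/23) = -1 → non-residue.
(11/23) = -1 → non-residue.
(17/23) = -1 → non-residue.
Total quadratic residues among the 4: 1.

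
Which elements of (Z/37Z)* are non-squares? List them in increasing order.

Square k = 1,…,18 (k and 37−k give the same square):
1²=1, 2²=4, 3²=9, 4²=16, 5²=25, 6²=36, 7²≡12, 8²≡27, 9²≡7, 10²≡26, 11²≡10, 12²≡33, 13²≡21, 14²≡11, 15²≡3, 16²≡34, 17²≡30, 18²≡28 (mod 37).
The residues are {1, 3, 4, 7, 9, 10, 11, 12, 16, 21, 25, 26, 27, 28, 30, 33, 34, 36}; the non-residues are the remaining 18 nonzero classes.

2,5,6,8,13,14,15,17,18,19,20,22,23,24,29,31,32,35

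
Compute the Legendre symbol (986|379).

-1

Euler's criterion: (986/379) ≡ 228^189 (mod 379).
228^2 ≡ 61 (mod 379)
228^4 ≡ 310 (mod 379)
228^8 ≡ 213 (mod 379)
228^16 ≡ 268 (mod 379)
228^32 ≡ 193 (mod 379)
228^64 ≡ 107 (mod 379)
228^128 ≡ 79 (mod 379)
228^189 = 228^(128+32+16+8+4+1) ≡ 378 (mod 379).
Result is 378 ≡ −1, so (986/379) = −1.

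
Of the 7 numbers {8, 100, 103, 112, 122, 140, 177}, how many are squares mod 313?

(8/313) = +1 → QR.
(100/313) = +1 → QR.
(103/313) = +1 → QR.
(112/313) = -1 → non-residue.
(122/313) = -1 → non-residue.
(140/313) = +1 → QR.
(177/313) = -1 → non-residue.
Total quadratic residues among the 7: 4.

4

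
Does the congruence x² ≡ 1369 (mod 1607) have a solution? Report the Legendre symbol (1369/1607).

1

Reciprocity: 1369 ≡ 1 and 1607 ≡ 3 (mod 4), so (1369/1607) = +(1607/1369).
Reduce top mod 1369: now compute (238/1369).
Pull out 2: since 1369 ≡ 1 (mod 8), (2/1369) = +1.
Reciprocity: 119 ≡ 3 and 1369 ≡ 1 (mod 4), so (119/1369) = +(1369/119).
Reduce top mod 119: now compute (60/119).
Pull out 2^2: since 119 ≡ 7 (mod 8), (2/119) = +1, so (2/119)^2 = +1.
Reciprocity: 15 ≡ 3 and 119 ≡ 3 (mod 4), so (15/119) = −(119/15).
Reduce top mod 15: now compute (14/15).
Pull out 2: since 15 ≡ 7 (mod 8), (2/15) = +1.
Reciprocity: 7 ≡ 3 and 15 ≡ 3 (mod 4), so (7/15) = −(15/7).
Reduce top mod 7: now compute (1/7).
Reached (1/7) = 1. Collecting the sign flips along the way, the symbol is +1.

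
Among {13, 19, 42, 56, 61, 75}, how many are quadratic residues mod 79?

(13/79) = +1 → QR.
(19/79) = +1 → QR.
(42/79) = +1 → QR.
(56/79) = -1 → non-residue.
(61/79) = -1 → non-residue.
(75/79) = -1 → non-residue.
Total quadratic residues among the 6: 3.

3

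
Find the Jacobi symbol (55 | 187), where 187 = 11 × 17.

Reciprocity: 55 ≡ 3 and 187 ≡ 3 (mod 4), so (55/187) = −(187/55).
Reduce top mod 55: now compute (22/55).
Pull out 2: since 55 ≡ 7 (mod 8), (2/55) = +1.
Reciprocity: 11 ≡ 3 and 55 ≡ 3 (mod 4), so (11/55) = −(55/11).
Reduce top mod 11: now compute (0/11).
Top reduces to 0: gcd > 1, so the symbol is 0.

0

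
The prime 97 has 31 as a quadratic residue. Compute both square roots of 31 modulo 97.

97 ≡ 1 (mod 4), so we find a root by search.
Trying successive values, 15² = 225 ≡ 31 (mod 97). The other root is 97 − 15 = 82.

15, 82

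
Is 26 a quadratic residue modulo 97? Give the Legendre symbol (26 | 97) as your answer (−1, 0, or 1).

-1

Pull out 2: since 97 ≡ 1 (mod 8), (2/97) = +1.
Reciprocity: 13 ≡ 1 and 97 ≡ 1 (mod 4), so (13/97) = +(97/13).
Reduce top mod 13: now compute (6/13).
Pull out 2: since 13 ≡ 5 (mod 8), (2/13) = -1.
Reciprocity: 3 ≡ 3 and 13 ≡ 1 (mod 4), so (3/13) = +(13/3).
Reduce top mod 3: now compute (1/3).
Reached (1/3) = 1. Collecting the sign flips along the way, the symbol is -1.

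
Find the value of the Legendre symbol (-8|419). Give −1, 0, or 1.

Euler's criterion: (-8/419) ≡ 411^209 (mod 419).
411^2 ≡ 64 (mod 419)
411^4 ≡ 325 (mod 419)
411^8 ≡ 37 (mod 419)
411^16 ≡ 112 (mod 419)
411^32 ≡ 393 (mod 419)
411^64 ≡ 257 (mod 419)
411^128 ≡ 266 (mod 419)
411^209 = 411^(128+64+16+1) ≡ 1 (mod 419).
Result is 1, so (-8/419) = 1.

1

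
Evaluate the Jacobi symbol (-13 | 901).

1

First reduce: -13 ≡ 888 (mod 901).
Pull out 2^3: since 901 ≡ 5 (mod 8), (2/901) = -1, so (2/901)^3 = -1.
Reciprocity: 111 ≡ 3 and 901 ≡ 1 (mod 4), so (111/901) = +(901/111).
Reduce top mod 111: now compute (13/111).
Reciprocity: 13 ≡ 1 and 111 ≡ 3 (mod 4), so (13/111) = +(111/13).
Reduce top mod 13: now compute (7/13).
Reciprocity: 7 ≡ 3 and 13 ≡ 1 (mod 4), so (7/13) = +(13/7).
Reduce top mod 7: now compute (6/7).
Pull out 2: since 7 ≡ 7 (mod 8), (2/7) = +1.
Reciprocity: 3 ≡ 3 and 7 ≡ 3 (mod 4), so (3/7) = −(7/3).
Reduce top mod 3: now compute (1/3).
Reached (1/3) = 1. Collecting the sign flips along the way, the symbol is +1.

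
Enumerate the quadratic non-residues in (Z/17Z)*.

Square k = 1,…,8 (k and 17−k give the same square):
1²=1, 2²=4, 3²=9, 4²=16, 5²≡8, 6²≡2, 7²≡15, 8²≡13 (mod 17).
The residues are {1, 2, 4, 8, 9, 13, 15, 16}; the non-residues are the remaining 8 nonzero classes.

3 5 6 7 10 11 12 14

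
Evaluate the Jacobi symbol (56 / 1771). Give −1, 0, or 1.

0

Pull out 2^3: since 1771 ≡ 3 (mod 8), (2/1771) = -1, so (2/1771)^3 = -1.
Reciprocity: 7 ≡ 3 and 1771 ≡ 3 (mod 4), so (7/1771) = −(1771/7).
Reduce top mod 7: now compute (0/7).
Top reduces to 0: gcd > 1, so the symbol is 0.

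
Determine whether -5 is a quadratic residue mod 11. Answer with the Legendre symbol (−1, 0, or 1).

First reduce: -5 ≡ 6 (mod 11).
Pull out 2: since 11 ≡ 3 (mod 8), (2/11) = -1.
Reciprocity: 3 ≡ 3 and 11 ≡ 3 (mod 4), so (3/11) = −(11/3).
Reduce top mod 3: now compute (2/3).
Pull out 2: since 3 ≡ 3 (mod 8), (2/3) = -1.
Reached (1/3) = 1. Collecting the sign flips along the way, the symbol is -1.

-1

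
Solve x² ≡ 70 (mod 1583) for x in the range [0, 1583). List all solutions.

714, 869

Since 1583 ≡ 3 (mod 4), a square root of 70 is 70^((1583+1)/4) = 70^396 mod 1583.
Repeated squaring: 70^2≡151, 70^4≡639, 70^8≡1490, 70^16≡734, 70^32≡536, 70^64≡773, 70^128≡738, 70^256≡92 (mod 1583).
70^396 = 70^(256+128+8+4) ≡ 869 (mod 1583).
Check: 869² = 755161 ≡ 70 (mod 1583). The two roots are 714 and 869.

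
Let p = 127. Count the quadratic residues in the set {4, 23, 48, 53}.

(4/127) = +1 → QR.
(23/127) = -1 → non-residue.
(48/127) = -1 → non-residue.
(53/127) = -1 → non-residue.
Total quadratic residues among the 4: 1.

1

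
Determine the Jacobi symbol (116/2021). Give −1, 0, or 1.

Pull out 2^2: since 2021 ≡ 5 (mod 8), (2/2021) = -1, so (2/2021)^2 = +1.
Reciprocity: 29 ≡ 1 and 2021 ≡ 1 (mod 4), so (29/2021) = +(2021/29).
Reduce top mod 29: now compute (20/29).
Pull out 2^2: since 29 ≡ 5 (mod 8), (2/29) = -1, so (2/29)^2 = +1.
Reciprocity: 5 ≡ 1 and 29 ≡ 1 (mod 4), so (5/29) = +(29/5).
Reduce top mod 5: now compute (4/5).
Pull out 2^2: since 5 ≡ 5 (mod 8), (2/5) = -1, so (2/5)^2 = +1.
Reached (1/5) = 1. Collecting the sign flips along the way, the symbol is +1.

1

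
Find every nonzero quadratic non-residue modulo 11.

Square k = 1,…,5 (k and 11−k give the same square):
1²=1, 2²=4, 3²=9, 4²≡5, 5²≡3 (mod 11).
The residues are {1, 3, 4, 5, 9}; the non-residues are the remaining 5 nonzero classes.

2,6,7,8,10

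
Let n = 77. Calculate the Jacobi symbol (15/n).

1

Reciprocity: 15 ≡ 3 and 77 ≡ 1 (mod 4), so (15/77) = +(77/15).
Reduce top mod 15: now compute (2/15).
Pull out 2: since 15 ≡ 7 (mod 8), (2/15) = +1.
Reached (1/15) = 1. Collecting the sign flips along the way, the symbol is +1.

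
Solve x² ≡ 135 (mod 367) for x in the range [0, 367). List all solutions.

52, 315

Since 367 ≡ 3 (mod 4), a square root of 135 is 135^((367+1)/4) = 135^92 mod 367.
Repeated squaring: 135^2≡242, 135^4≡211, 135^8≡114, 135^16≡151, 135^32≡47, 135^64≡7 (mod 367).
135^92 = 135^(64+16+8+4) ≡ 52 (mod 367).
Check: 52² = 2704 ≡ 135 (mod 367). The two roots are 52 and 315.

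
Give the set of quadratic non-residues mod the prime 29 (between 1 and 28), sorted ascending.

Square k = 1,…,14 (k and 29−k give the same square):
1²=1, 2²=4, 3²=9, 4²=16, 5²=25, 6²≡7, 7²≡20, 8²≡6, 9²≡23, 10²≡13, 11²≡5, 12²≡28, 13²≡24, 14²≡22 (mod 29).
The residues are {1, 4, 5, 6, 7, 9, 13, 16, 20, 22, 23, 24, 25, 28}; the non-residues are the remaining 14 nonzero classes.

2,3,8,10,11,12,14,15,17,18,19,21,26,27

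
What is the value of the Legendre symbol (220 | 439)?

Pull out 2^2: since 439 ≡ 7 (mod 8), (2/439) = +1, so (2/439)^2 = +1.
Reciprocity: 55 ≡ 3 and 439 ≡ 3 (mod 4), so (55/439) = −(439/55).
Reduce top mod 55: now compute (54/55).
Pull out 2: since 55 ≡ 7 (mod 8), (2/55) = +1.
Reciprocity: 27 ≡ 3 and 55 ≡ 3 (mod 4), so (27/55) = −(55/27).
Reduce top mod 27: now compute (1/27).
Reached (1/27) = 1. Collecting the sign flips along the way, the symbol is +1.

1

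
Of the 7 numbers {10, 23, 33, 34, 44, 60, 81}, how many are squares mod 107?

6

(10/107) = +1 → QR.
(23/107) = +1 → QR.
(33/107) = +1 → QR.
(34/107) = +1 → QR.
(44/107) = +1 → QR.
(60/107) = -1 → non-residue.
(81/107) = +1 → QR.
Total quadratic residues among the 7: 6.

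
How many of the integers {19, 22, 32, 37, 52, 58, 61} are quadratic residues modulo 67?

(19/67) = +1 → QR.
(22/67) = +1 → QR.
(32/67) = -1 → non-residue.
(37/67) = +1 → QR.
(52/67) = -1 → non-residue.
(58/67) = -1 → non-residue.
(61/67) = -1 → non-residue.
Total quadratic residues among the 7: 3.

3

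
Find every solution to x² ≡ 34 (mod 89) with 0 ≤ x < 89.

89 ≡ 1 (mod 4), so we find a root by search.
Trying successive values, 37² = 1369 ≡ 34 (mod 89). The other root is 89 − 37 = 52.

37, 52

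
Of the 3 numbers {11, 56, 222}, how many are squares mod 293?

2

(11/293) = -1 → non-residue.
(56/293) = +1 → QR.
(222/293) = +1 → QR.
Total quadratic residues among the 3: 2.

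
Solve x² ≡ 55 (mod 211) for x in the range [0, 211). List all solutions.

Since 211 ≡ 3 (mod 4), a square root of 55 is 55^((211+1)/4) = 55^53 mod 211.
Repeated squaring: 55^2≡71, 55^4≡188, 55^8≡107, 55^16≡55, 55^32≡71 (mod 211).
55^53 = 55^(32+16+4+1) ≡ 107 (mod 211).
Check: 107² = 11449 ≡ 55 (mod 211). The two roots are 104 and 107.

104, 107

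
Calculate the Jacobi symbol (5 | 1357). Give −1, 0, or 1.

-1

Reciprocity: 5 ≡ 1 and 1357 ≡ 1 (mod 4), so (5/1357) = +(1357/5).
Reduce top mod 5: now compute (2/5).
Pull out 2: since 5 ≡ 5 (mod 8), (2/5) = -1.
Reached (1/5) = 1. Collecting the sign flips along the way, the symbol is -1.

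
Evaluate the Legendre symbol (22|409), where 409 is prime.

-1

Pull out 2: since 409 ≡ 1 (mod 8), (2/409) = +1.
Reciprocity: 11 ≡ 3 and 409 ≡ 1 (mod 4), so (11/409) = +(409/11).
Reduce top mod 11: now compute (2/11).
Pull out 2: since 11 ≡ 3 (mod 8), (2/11) = -1.
Reached (1/11) = 1. Collecting the sign flips along the way, the symbol is -1.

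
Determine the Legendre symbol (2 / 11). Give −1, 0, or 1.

Euler's criterion: (2/11) ≡ 2^5 (mod 11).
2^2 ≡ 4 (mod 11)
2^4 ≡ 5 (mod 11)
2^5 = 2^(4+1) ≡ 10 (mod 11).
Result is 10 ≡ −1, so (2/11) = −1.

-1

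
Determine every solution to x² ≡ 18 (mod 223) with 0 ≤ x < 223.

Since 223 ≡ 3 (mod 4), a square root of 18 is 18^((223+1)/4) = 18^56 mod 223.
Repeated squaring: 18^2≡101, 18^4≡166, 18^8≡127, 18^16≡73, 18^32≡200 (mod 223).
18^56 = 18^(32+16+8) ≡ 178 (mod 223).
Check: 178² = 31684 ≡ 18 (mod 223). The two roots are 45 and 178.

45, 178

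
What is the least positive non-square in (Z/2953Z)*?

(2/2953) = +1, so 2 is a residue.
(3/2953) = +1, so 3 is a residue.
(4/2953) = +1, so 4 is a residue.
(5/2953) = −1, so 5 is the smallest positive non-residue mod 2953.

5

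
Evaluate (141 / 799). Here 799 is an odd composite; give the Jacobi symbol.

0

Reciprocity: 141 ≡ 1 and 799 ≡ 3 (mod 4), so (141/799) = +(799/141).
Reduce top mod 141: now compute (94/141).
Pull out 2: since 141 ≡ 5 (mod 8), (2/141) = -1.
Reciprocity: 47 ≡ 3 and 141 ≡ 1 (mod 4), so (47/141) = +(141/47).
Reduce top mod 47: now compute (0/47).
Top reduces to 0: gcd > 1, so the symbol is 0.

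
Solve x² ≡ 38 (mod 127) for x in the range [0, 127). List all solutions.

Since 127 ≡ 3 (mod 4), a square root of 38 is 38^((127+1)/4) = 38^32 mod 127.
Repeated squaring: 38^2≡47, 38^4≡50, 38^8≡87, 38^16≡76, 38^32≡61 (mod 127).
38^32 = 38^(32) ≡ 61 (mod 127).
Check: 61² = 3721 ≡ 38 (mod 127). The two roots are 61 and 66.

61, 66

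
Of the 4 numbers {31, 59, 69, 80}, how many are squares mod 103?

1

(31/103) = -1 → non-residue.
(59/103) = +1 → QR.
(69/103) = -1 → non-residue.
(80/103) = -1 → non-residue.
Total quadratic residues among the 4: 1.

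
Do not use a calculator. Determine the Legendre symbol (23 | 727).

1

Euler's criterion: (23/727) ≡ 23^363 (mod 727).
23^2 ≡ 529 (mod 727)
23^4 ≡ 673 (mod 727)
23^8 ≡ 8 (mod 727)
23^16 ≡ 64 (mod 727)
23^32 ≡ 461 (mod 727)
23^64 ≡ 237 (mod 727)
23^128 ≡ 190 (mod 727)
23^256 ≡ 477 (mod 727)
23^363 = 23^(256+64+32+8+2+1) ≡ 1 (mod 727).
Result is 1, so (23/727) = 1.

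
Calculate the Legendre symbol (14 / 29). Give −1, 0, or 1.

Pull out 2: since 29 ≡ 5 (mod 8), (2/29) = -1.
Reciprocity: 7 ≡ 3 and 29 ≡ 1 (mod 4), so (7/29) = +(29/7).
Reduce top mod 7: now compute (1/7).
Reached (1/7) = 1. Collecting the sign flips along the way, the symbol is -1.

-1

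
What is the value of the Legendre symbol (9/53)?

1

Reciprocity: 9 ≡ 1 and 53 ≡ 1 (mod 4), so (9/53) = +(53/9).
Reduce top mod 9: now compute (8/9).
Pull out 2^3: since 9 ≡ 1 (mod 8), (2/9) = +1, so (2/9)^3 = +1.
Reached (1/9) = 1. Collecting the sign flips along the way, the symbol is +1.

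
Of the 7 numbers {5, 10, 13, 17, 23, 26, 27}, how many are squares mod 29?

3

(5/29) = +1 → QR.
(10/29) = -1 → non-residue.
(13/29) = +1 → QR.
(17/29) = -1 → non-residue.
(23/29) = +1 → QR.
(26/29) = -1 → non-residue.
(27/29) = -1 → non-residue.
Total quadratic residues among the 7: 3.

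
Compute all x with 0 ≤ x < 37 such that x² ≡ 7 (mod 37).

37 ≡ 1 (mod 4), so we find a root by search.
Trying successive values, 9² = 81 ≡ 7 (mod 37). The other root is 37 − 9 = 28.

9, 28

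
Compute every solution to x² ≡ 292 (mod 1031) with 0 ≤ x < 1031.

141, 890

Since 1031 ≡ 3 (mod 4), a square root of 292 is 292^((1031+1)/4) = 292^258 mod 1031.
Repeated squaring: 292^2≡722, 292^4≡629, 292^8≡768, 292^16≡92, 292^32≡216, 292^64≡261, 292^128≡75, 292^256≡470 (mod 1031).
292^258 = 292^(256+2) ≡ 141 (mod 1031).
Check: 141² = 19881 ≡ 292 (mod 1031). The two roots are 141 and 890.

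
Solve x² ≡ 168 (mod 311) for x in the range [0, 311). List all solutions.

146, 165

Since 311 ≡ 3 (mod 4), a square root of 168 is 168^((311+1)/4) = 168^78 mod 311.
Repeated squaring: 168^2≡234, 168^4≡20, 168^8≡89, 168^16≡146, 168^32≡168, 168^64≡234 (mod 311).
168^78 = 168^(64+8+4+2) ≡ 146 (mod 311).
Check: 146² = 21316 ≡ 168 (mod 311). The two roots are 146 and 165.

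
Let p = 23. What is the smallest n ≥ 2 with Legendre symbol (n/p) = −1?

5

(2/23) = +1, so 2 is a residue.
(3/23) = +1, so 3 is a residue.
(4/23) = +1, so 4 is a residue.
(5/23) = −1, so 5 is the smallest positive non-residue mod 23.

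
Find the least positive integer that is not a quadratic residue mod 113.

3

(2/113) = +1, so 2 is a residue.
(3/113) = −1, so 3 is the smallest positive non-residue mod 113.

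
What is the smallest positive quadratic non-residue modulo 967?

3

(2/967) = +1, so 2 is a residue.
(3/967) = −1, so 3 is the smallest positive non-residue mod 967.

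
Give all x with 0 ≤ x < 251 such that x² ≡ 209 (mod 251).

Since 251 ≡ 3 (mod 4), a square root of 209 is 209^((251+1)/4) = 209^63 mod 251.
Repeated squaring: 209^2≡7, 209^4≡49, 209^8≡142, 209^16≡84, 209^32≡28 (mod 251).
209^63 = 209^(32+16+8+4+2+1) ≡ 65 (mod 251).
Check: 65² = 4225 ≡ 209 (mod 251). The two roots are 65 and 186.

65, 186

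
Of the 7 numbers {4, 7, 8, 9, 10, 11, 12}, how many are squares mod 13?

4

(4/13) = +1 → QR.
(7/13) = -1 → non-residue.
(8/13) = -1 → non-residue.
(9/13) = +1 → QR.
(10/13) = +1 → QR.
(11/13) = -1 → non-residue.
(12/13) = +1 → QR.
Total quadratic residues among the 7: 4.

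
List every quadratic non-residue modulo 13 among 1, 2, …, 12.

2 5 6 7 8 11

Square k = 1,…,6 (k and 13−k give the same square):
1²=1, 2²=4, 3²=9, 4²≡3, 5²≡12, 6²≡10 (mod 13).
The residues are {1, 3, 4, 9, 10, 12}; the non-residues are the remaining 6 nonzero classes.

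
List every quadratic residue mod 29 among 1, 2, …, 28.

Square k = 1,…,14 (k and 29−k give the same square):
1²=1, 2²=4, 3²=9, 4²=16, 5²=25, 6²≡7, 7²≡20, 8²≡6, 9²≡23, 10²≡13, 11²≡5, 12²≡28, 13²≡24, 14²≡22 (mod 29).
So the quadratic residues mod 29 are {1, 4, 5, 6, 7, 9, 13, 16, 20, 22, 23, 24, 25, 28}.

1 4 5 6 7 9 13 16 20 22 23 24 25 28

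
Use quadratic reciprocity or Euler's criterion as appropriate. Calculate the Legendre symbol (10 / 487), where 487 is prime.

-1

Pull out 2: since 487 ≡ 7 (mod 8), (2/487) = +1.
Reciprocity: 5 ≡ 1 and 487 ≡ 3 (mod 4), so (5/487) = +(487/5).
Reduce top mod 5: now compute (2/5).
Pull out 2: since 5 ≡ 5 (mod 8), (2/5) = -1.
Reached (1/5) = 1. Collecting the sign flips along the way, the symbol is -1.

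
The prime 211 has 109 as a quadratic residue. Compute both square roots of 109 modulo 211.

98, 113

Since 211 ≡ 3 (mod 4), a square root of 109 is 109^((211+1)/4) = 109^53 mod 211.
Repeated squaring: 109^2≡65, 109^4≡5, 109^8≡25, 109^16≡203, 109^32≡64 (mod 211).
109^53 = 109^(32+16+4+1) ≡ 113 (mod 211).
Check: 113² = 12769 ≡ 109 (mod 211). The two roots are 98 and 113.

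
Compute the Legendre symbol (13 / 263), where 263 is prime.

Reciprocity: 13 ≡ 1 and 263 ≡ 3 (mod 4), so (13/263) = +(263/13).
Reduce top mod 13: now compute (3/13).
Reciprocity: 3 ≡ 3 and 13 ≡ 1 (mod 4), so (3/13) = +(13/3).
Reduce top mod 3: now compute (1/3).
Reached (1/3) = 1. Collecting the sign flips along the way, the symbol is +1.

1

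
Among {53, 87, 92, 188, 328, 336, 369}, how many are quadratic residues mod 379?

(53/379) = -1 → non-residue.
(87/379) = +1 → QR.
(92/379) = +1 → QR.
(188/379) = -1 → non-residue.
(328/379) = -1 → non-residue.
(336/379) = +1 → QR.
(369/379) = +1 → QR.
Total quadratic residues among the 7: 4.

4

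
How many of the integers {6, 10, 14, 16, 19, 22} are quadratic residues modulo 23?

2

(6/23) = +1 → QR.
(10/23) = -1 → non-residue.
(14/23) = -1 → non-residue.
(16/23) = +1 → QR.
(19/23) = -1 → non-residue.
(22/23) = -1 → non-residue.
Total quadratic residues among the 6: 2.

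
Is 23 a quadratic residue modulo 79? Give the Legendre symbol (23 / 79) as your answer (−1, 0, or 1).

1

Euler's criterion: (23/79) ≡ 23^39 (mod 79).
23^2 ≡ 55 (mod 79)
23^4 ≡ 23 (mod 79)
23^8 ≡ 55 (mod 79)
23^16 ≡ 23 (mod 79)
23^32 ≡ 55 (mod 79)
23^39 = 23^(32+4+2+1) ≡ 1 (mod 79).
Result is 1, so (23/79) = 1.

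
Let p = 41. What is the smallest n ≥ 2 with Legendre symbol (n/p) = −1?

(2/41) = +1, so 2 is a residue.
(3/41) = −1, so 3 is the smallest positive non-residue mod 41.

3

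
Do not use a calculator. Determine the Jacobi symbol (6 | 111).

0

Pull out 2: since 111 ≡ 7 (mod 8), (2/111) = +1.
Reciprocity: 3 ≡ 3 and 111 ≡ 3 (mod 4), so (3/111) = −(111/3).
Reduce top mod 3: now compute (0/3).
Top reduces to 0: gcd > 1, so the symbol is 0.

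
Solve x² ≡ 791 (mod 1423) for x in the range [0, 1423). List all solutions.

Since 1423 ≡ 3 (mod 4), a square root of 791 is 791^((1423+1)/4) = 791^356 mod 1423.
Repeated squaring: 791^2≡984, 791^4≡616, 791^8≡938, 791^16≡430, 791^32≡1333, 791^64≡985, 791^128≡1162, 791^256≡1240 (mod 1423).
791^356 = 791^(256+64+32+4) ≡ 948 (mod 1423).
Check: 948² = 898704 ≡ 791 (mod 1423). The two roots are 475 and 948.

475, 948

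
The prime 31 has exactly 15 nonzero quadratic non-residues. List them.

3, 6, 11, 12, 13, 15, 17, 21, 22, 23, 24, 26, 27, 29, 30

Square k = 1,…,15 (k and 31−k give the same square):
1²=1, 2²=4, 3²=9, 4²=16, 5²=25, 6²≡5, 7²≡18, 8²≡2, 9²≡19, 10²≡7, 11²≡28, 12²≡20, 13²≡14, 14²≡10, 15²≡8 (mod 31).
The residues are {1, 2, 4, 5, 7, 8, 9, 10, 14, 16, 18, 19, 20, 25, 28}; the non-residues are the remaining 15 nonzero classes.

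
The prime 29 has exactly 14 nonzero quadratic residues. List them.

Square k = 1,…,14 (k and 29−k give the same square):
1²=1, 2²=4, 3²=9, 4²=16, 5²=25, 6²≡7, 7²≡20, 8²≡6, 9²≡23, 10²≡13, 11²≡5, 12²≡28, 13²≡24, 14²≡22 (mod 29).
So the quadratic residues mod 29 are {1, 4, 5, 6, 7, 9, 13, 16, 20, 22, 23, 24, 25, 28}.

1 4 5 6 7 9 13 16 20 22 23 24 25 28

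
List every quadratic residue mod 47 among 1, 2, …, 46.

1,2,3,4,6,7,8,9,12,14,16,17,18,21,24,25,27,28,32,34,36,37,42

Square k = 1,…,23 (k and 47−k give the same square):
1²=1, 2²=4, 3²=9, 4²=16, 5²=25, 6²=36, 7²≡2, 8²≡17, 9²≡34, 10²≡6, 11²≡27, 12²≡3, 13²≡28, 14²≡8, 15²≡37, 16²≡21, 17²≡7, 18²≡42, 19²≡32, 20²≡24, 21²≡18, 22²≡14, 23²≡12 (mod 47).
So the quadratic residues mod 47 are {1, 2, 3, 4, 6, 7, 8, 9, 12, 14, 16, 17, 18, 21, 24, 25, 27, 28, 32, 34, 36, 37, 42}.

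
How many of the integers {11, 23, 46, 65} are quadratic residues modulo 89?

(11/89) = +1 → QR.
(23/89) = -1 → non-residue.
(46/89) = -1 → non-residue.
(65/89) = -1 → non-residue.
Total quadratic residues among the 4: 1.

1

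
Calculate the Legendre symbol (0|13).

Top reduces to 0: gcd > 1, so the symbol is 0.

0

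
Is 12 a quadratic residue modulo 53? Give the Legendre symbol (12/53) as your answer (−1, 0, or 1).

Pull out 2^2: since 53 ≡ 5 (mod 8), (2/53) = -1, so (2/53)^2 = +1.
Reciprocity: 3 ≡ 3 and 53 ≡ 1 (mod 4), so (3/53) = +(53/3).
Reduce top mod 3: now compute (2/3).
Pull out 2: since 3 ≡ 3 (mod 8), (2/3) = -1.
Reached (1/3) = 1. Collecting the sign flips along the way, the symbol is -1.

-1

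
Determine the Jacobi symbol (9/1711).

1

Reciprocity: 9 ≡ 1 and 1711 ≡ 3 (mod 4), so (9/1711) = +(1711/9).
Reduce top mod 9: now compute (1/9).
Reached (1/9) = 1. Collecting the sign flips along the way, the symbol is +1.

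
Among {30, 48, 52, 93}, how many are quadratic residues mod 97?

(30/97) = -1 → non-residue.
(48/97) = +1 → QR.
(52/97) = -1 → non-residue.
(93/97) = +1 → QR.
Total quadratic residues among the 4: 2.

2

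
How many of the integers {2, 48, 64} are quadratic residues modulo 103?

2

(2/103) = +1 → QR.
(48/103) = -1 → non-residue.
(64/103) = +1 → QR.
Total quadratic residues among the 3: 2.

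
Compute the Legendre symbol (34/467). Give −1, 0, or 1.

-1

Pull out 2: since 467 ≡ 3 (mod 8), (2/467) = -1.
Reciprocity: 17 ≡ 1 and 467 ≡ 3 (mod 4), so (17/467) = +(467/17).
Reduce top mod 17: now compute (8/17).
Pull out 2^3: since 17 ≡ 1 (mod 8), (2/17) = +1, so (2/17)^3 = +1.
Reached (1/17) = 1. Collecting the sign flips along the way, the symbol is -1.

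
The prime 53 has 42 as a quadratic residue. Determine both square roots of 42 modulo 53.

53 ≡ 1 (mod 4), so we find a root by search.
Trying successive values, 25² = 625 ≡ 42 (mod 53). The other root is 53 − 25 = 28.

25, 28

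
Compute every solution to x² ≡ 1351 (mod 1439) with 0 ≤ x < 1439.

211, 1228

Since 1439 ≡ 3 (mod 4), a square root of 1351 is 1351^((1439+1)/4) = 1351^360 mod 1439.
Repeated squaring: 1351^2≡549, 1351^4≡650, 1351^8≡873, 1351^16≡898, 1351^32≡564, 1351^64≡77, 1351^128≡173, 1351^256≡1149 (mod 1439).
1351^360 = 1351^(256+64+32+8) ≡ 1228 (mod 1439).
Check: 1228² = 1507984 ≡ 1351 (mod 1439). The two roots are 211 and 1228.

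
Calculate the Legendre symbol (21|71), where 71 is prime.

Reciprocity: 21 ≡ 1 and 71 ≡ 3 (mod 4), so (21/71) = +(71/21).
Reduce top mod 21: now compute (8/21).
Pull out 2^3: since 21 ≡ 5 (mod 8), (2/21) = -1, so (2/21)^3 = -1.
Reached (1/21) = 1. Collecting the sign flips along the way, the symbol is -1.

-1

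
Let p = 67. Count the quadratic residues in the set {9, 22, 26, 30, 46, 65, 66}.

(9/67) = +1 → QR.
(22/67) = +1 → QR.
(26/67) = +1 → QR.
(30/67) = -1 → non-residue.
(46/67) = -1 → non-residue.
(65/67) = +1 → QR.
(66/67) = -1 → non-residue.
Total quadratic residues among the 7: 4.

4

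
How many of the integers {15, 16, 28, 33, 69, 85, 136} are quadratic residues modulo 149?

5

(15/149) = -1 → non-residue.
(16/149) = +1 → QR.
(28/149) = +1 → QR.
(33/149) = +1 → QR.
(69/149) = +1 → QR.
(85/149) = +1 → QR.
(136/149) = -1 → non-residue.
Total quadratic residues among the 7: 5.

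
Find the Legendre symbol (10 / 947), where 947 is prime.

Euler's criterion: (10/947) ≡ 10^473 (mod 947).
10^2 ≡ 100 (mod 947)
10^4 ≡ 530 (mod 947)
10^8 ≡ 588 (mod 947)
10^16 ≡ 89 (mod 947)
10^32 ≡ 345 (mod 947)
10^64 ≡ 650 (mod 947)
10^128 ≡ 138 (mod 947)
10^256 ≡ 104 (mod 947)
10^473 = 10^(256+128+64+16+8+1) ≡ 1 (mod 947).
Result is 1, so (10/947) = 1.

1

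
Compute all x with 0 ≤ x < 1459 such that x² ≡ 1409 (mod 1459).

Since 1459 ≡ 3 (mod 4), a square root of 1409 is 1409^((1459+1)/4) = 1409^365 mod 1459.
Repeated squaring: 1409^2≡1041, 1409^4≡1103, 1409^8≡1262, 1409^16≡875, 1409^32≡1109, 1409^64≡1403, 1409^128≡218, 1409^256≡836 (mod 1459).
1409^365 = 1409^(256+64+32+8+4+1) ≡ 270 (mod 1459).
Check: 270² = 72900 ≡ 1409 (mod 1459). The two roots are 270 and 1189.

270, 1189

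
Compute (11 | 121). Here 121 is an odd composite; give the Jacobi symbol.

0

Reciprocity: 11 ≡ 3 and 121 ≡ 1 (mod 4), so (11/121) = +(121/11).
Reduce top mod 11: now compute (0/11).
Top reduces to 0: gcd > 1, so the symbol is 0.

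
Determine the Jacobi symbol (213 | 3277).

-1

Reciprocity: 213 ≡ 1 and 3277 ≡ 1 (mod 4), so (213/3277) = +(3277/213).
Reduce top mod 213: now compute (82/213).
Pull out 2: since 213 ≡ 5 (mod 8), (2/213) = -1.
Reciprocity: 41 ≡ 1 and 213 ≡ 1 (mod 4), so (41/213) = +(213/41).
Reduce top mod 41: now compute (8/41).
Pull out 2^3: since 41 ≡ 1 (mod 8), (2/41) = +1, so (2/41)^3 = +1.
Reached (1/41) = 1. Collecting the sign flips along the way, the symbol is -1.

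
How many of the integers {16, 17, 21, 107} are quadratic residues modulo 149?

3

(16/149) = +1 → QR.
(17/149) = +1 → QR.
(21/149) = -1 → non-residue.
(107/149) = +1 → QR.
Total quadratic residues among the 4: 3.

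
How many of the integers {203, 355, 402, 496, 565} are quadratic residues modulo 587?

(203/587) = +1 → QR.
(355/587) = +1 → QR.
(402/587) = -1 → non-residue.
(496/587) = +1 → QR.
(565/587) = -1 → non-residue.
Total quadratic residues among the 5: 3.

3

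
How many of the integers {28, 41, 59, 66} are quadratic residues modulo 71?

0

(28/71) = -1 → non-residue.
(41/71) = -1 → non-residue.
(59/71) = -1 → non-residue.
(66/71) = -1 → non-residue.
Total quadratic residues among the 4: 0.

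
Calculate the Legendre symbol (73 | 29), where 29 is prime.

-1

Euler's criterion: (73/29) ≡ 15^14 (mod 29).
15^2 ≡ 22 (mod 29)
15^4 ≡ 20 (mod 29)
15^8 ≡ 23 (mod 29)
15^14 = 15^(8+4+2) ≡ 28 (mod 29).
Result is 28 ≡ −1, so (73/29) = −1.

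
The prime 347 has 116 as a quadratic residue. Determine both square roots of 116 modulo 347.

84, 263

Since 347 ≡ 3 (mod 4), a square root of 116 is 116^((347+1)/4) = 116^87 mod 347.
Repeated squaring: 116^2≡270, 116^4≡30, 116^8≡206, 116^16≡102, 116^32≡341, 116^64≡36 (mod 347).
116^87 = 116^(64+16+4+2+1) ≡ 263 (mod 347).
Check: 263² = 69169 ≡ 116 (mod 347). The two roots are 84 and 263.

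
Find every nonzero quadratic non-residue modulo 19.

Square k = 1,…,9 (k and 19−k give the same square):
1²=1, 2²=4, 3²=9, 4²=16, 5²≡6, 6²≡17, 7²≡11, 8²≡7, 9²≡5 (mod 19).
The residues are {1, 4, 5, 6, 7, 9, 11, 16, 17}; the non-residues are the remaining 9 nonzero classes.

2 3 8 10 12 13 14 15 18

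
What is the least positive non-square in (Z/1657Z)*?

5

(2/1657) = +1, so 2 is a residue.
(3/1657) = +1, so 3 is a residue.
(4/1657) = +1, so 4 is a residue.
(5/1657) = −1, so 5 is the smallest positive non-residue mod 1657.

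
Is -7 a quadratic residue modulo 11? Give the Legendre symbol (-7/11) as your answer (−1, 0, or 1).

1

First reduce: -7 ≡ 4 (mod 11).
Pull out 2^2: since 11 ≡ 3 (mod 8), (2/11) = -1, so (2/11)^2 = +1.
Reached (1/11) = 1. Collecting the sign flips along the way, the symbol is +1.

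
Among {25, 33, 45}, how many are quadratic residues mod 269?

2

(25/269) = +1 → QR.
(33/269) = -1 → non-residue.
(45/269) = +1 → QR.
Total quadratic residues among the 3: 2.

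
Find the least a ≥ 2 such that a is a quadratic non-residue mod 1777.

5

(2/1777) = +1, so 2 is a residue.
(3/1777) = +1, so 3 is a residue.
(4/1777) = +1, so 4 is a residue.
(5/1777) = −1, so 5 is the smallest positive non-residue mod 1777.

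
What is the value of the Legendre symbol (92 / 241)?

Euler's criterion: (92/241) ≡ 92^120 (mod 241).
92^2 ≡ 29 (mod 241)
92^4 ≡ 118 (mod 241)
92^8 ≡ 187 (mod 241)
92^16 ≡ 24 (mod 241)
92^32 ≡ 94 (mod 241)
92^64 ≡ 160 (mod 241)
92^120 = 92^(64+32+16+8) ≡ 240 (mod 241).
Result is 240 ≡ −1, so (92/241) = −1.

-1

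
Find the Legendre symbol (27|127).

-1

Reciprocity: 27 ≡ 3 and 127 ≡ 3 (mod 4), so (27/127) = −(127/27).
Reduce top mod 27: now compute (19/27).
Reciprocity: 19 ≡ 3 and 27 ≡ 3 (mod 4), so (19/27) = −(27/19).
Reduce top mod 19: now compute (8/19).
Pull out 2^3: since 19 ≡ 3 (mod 8), (2/19) = -1, so (2/19)^3 = -1.
Reached (1/19) = 1. Collecting the sign flips along the way, the symbol is -1.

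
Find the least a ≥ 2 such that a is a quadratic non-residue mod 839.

(2/839) = +1, so 2 is a residue.
(3/839) = +1, so 3 is a residue.
(4/839) = +1, so 4 is a residue.
(5/839) = +1, so 5 is a residue.
(6/839) = +1, so 6 is a residue.
(7/839) = +1, so 7 is a residue.
(8/839) = +1, so 8 is a residue.
(9/839) = +1, so 9 is a residue.
(10/839) = +1, so 10 is a residue.
(11/839) = −1, so 11 is the smallest positive non-residue mod 839.

11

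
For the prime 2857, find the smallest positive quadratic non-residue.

5

(2/2857) = +1, so 2 is a residue.
(3/2857) = +1, so 3 is a residue.
(4/2857) = +1, so 4 is a residue.
(5/2857) = −1, so 5 is the smallest positive non-residue mod 2857.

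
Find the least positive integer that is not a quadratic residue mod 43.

2

(2/43) = −1, so 2 is the smallest positive non-residue mod 43.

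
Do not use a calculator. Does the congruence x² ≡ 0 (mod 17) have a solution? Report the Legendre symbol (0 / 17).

Top reduces to 0: gcd > 1, so the symbol is 0.

0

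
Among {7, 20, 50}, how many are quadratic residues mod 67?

0

(7/67) = -1 → non-residue.
(20/67) = -1 → non-residue.
(50/67) = -1 → non-residue.
Total quadratic residues among the 3: 0.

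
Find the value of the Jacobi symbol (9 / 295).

Reciprocity: 9 ≡ 1 and 295 ≡ 3 (mod 4), so (9/295) = +(295/9).
Reduce top mod 9: now compute (7/9).
Reciprocity: 7 ≡ 3 and 9 ≡ 1 (mod 4), so (7/9) = +(9/7).
Reduce top mod 7: now compute (2/7).
Pull out 2: since 7 ≡ 7 (mod 8), (2/7) = +1.
Reached (1/7) = 1. Collecting the sign flips along the way, the symbol is +1.

1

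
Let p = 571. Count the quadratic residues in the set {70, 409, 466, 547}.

2

(70/571) = +1 → QR.
(409/571) = +1 → QR.
(466/571) = -1 → non-residue.
(547/571) = -1 → non-residue.
Total quadratic residues among the 4: 2.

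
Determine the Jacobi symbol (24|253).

-1

Pull out 2^3: since 253 ≡ 5 (mod 8), (2/253) = -1, so (2/253)^3 = -1.
Reciprocity: 3 ≡ 3 and 253 ≡ 1 (mod 4), so (3/253) = +(253/3).
Reduce top mod 3: now compute (1/3).
Reached (1/3) = 1. Collecting the sign flips along the way, the symbol is -1.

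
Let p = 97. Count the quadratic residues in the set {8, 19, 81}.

2

(8/97) = +1 → QR.
(19/97) = -1 → non-residue.
(81/97) = +1 → QR.
Total quadratic residues among the 3: 2.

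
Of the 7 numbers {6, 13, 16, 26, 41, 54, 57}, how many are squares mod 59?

4

(6/59) = -1 → non-residue.
(13/59) = -1 → non-residue.
(16/59) = +1 → QR.
(26/59) = +1 → QR.
(41/59) = +1 → QR.
(54/59) = -1 → non-residue.
(57/59) = +1 → QR.
Total quadratic residues among the 7: 4.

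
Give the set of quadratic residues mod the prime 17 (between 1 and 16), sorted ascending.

Square k = 1,…,8 (k and 17−k give the same square):
1²=1, 2²=4, 3²=9, 4²=16, 5²≡8, 6²≡2, 7²≡15, 8²≡13 (mod 17).
So the quadratic residues mod 17 are {1, 2, 4, 8, 9, 13, 15, 16}.

1, 2, 4, 8, 9, 13, 15, 16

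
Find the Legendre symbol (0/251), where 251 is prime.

0

Top reduces to 0: gcd > 1, so the symbol is 0.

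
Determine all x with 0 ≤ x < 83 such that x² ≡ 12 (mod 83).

Since 83 ≡ 3 (mod 4), a square root of 12 is 12^((83+1)/4) = 12^21 mod 83.
Repeated squaring: 12^2≡61, 12^4≡69, 12^8≡30, 12^16≡70 (mod 83).
12^21 = 12^(16+4+1) ≡ 26 (mod 83).
Check: 26² = 676 ≡ 12 (mod 83). The two roots are 26 and 57.

26, 57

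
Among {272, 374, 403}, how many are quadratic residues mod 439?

(272/439) = -1 → non-residue.
(374/439) = -1 → non-residue.
(403/439) = -1 → non-residue.
Total quadratic residues among the 3: 0.

0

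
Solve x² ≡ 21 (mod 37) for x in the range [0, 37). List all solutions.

13, 24

37 ≡ 1 (mod 4), so we find a root by search.
Trying successive values, 13² = 169 ≡ 21 (mod 37). The other root is 37 − 13 = 24.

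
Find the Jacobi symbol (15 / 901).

Reciprocity: 15 ≡ 3 and 901 ≡ 1 (mod 4), so (15/901) = +(901/15).
Reduce top mod 15: now compute (1/15).
Reached (1/15) = 1. Collecting the sign flips along the way, the symbol is +1.

1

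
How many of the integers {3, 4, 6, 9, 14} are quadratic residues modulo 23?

4

(3/23) = +1 → QR.
(4/23) = +1 → QR.
(6/23) = +1 → QR.
(9/23) = +1 → QR.
(14/23) = -1 → non-residue.
Total quadratic residues among the 5: 4.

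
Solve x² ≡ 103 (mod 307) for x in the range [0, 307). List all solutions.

32, 275

Since 307 ≡ 3 (mod 4), a square root of 103 is 103^((307+1)/4) = 103^77 mod 307.
Repeated squaring: 103^2≡171, 103^4≡76, 103^8≡250, 103^16≡179, 103^32≡113, 103^64≡182 (mod 307).
103^77 = 103^(64+8+4+1) ≡ 275 (mod 307).
Check: 275² = 75625 ≡ 103 (mod 307). The two roots are 32 and 275.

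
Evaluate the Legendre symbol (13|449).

Reciprocity: 13 ≡ 1 and 449 ≡ 1 (mod 4), so (13/449) = +(449/13).
Reduce top mod 13: now compute (7/13).
Reciprocity: 7 ≡ 3 and 13 ≡ 1 (mod 4), so (7/13) = +(13/7).
Reduce top mod 7: now compute (6/7).
Pull out 2: since 7 ≡ 7 (mod 8), (2/7) = +1.
Reciprocity: 3 ≡ 3 and 7 ≡ 3 (mod 4), so (3/7) = −(7/3).
Reduce top mod 3: now compute (1/3).
Reached (1/3) = 1. Collecting the sign flips along the way, the symbol is -1.

-1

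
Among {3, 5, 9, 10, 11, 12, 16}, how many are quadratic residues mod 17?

2

(3/17) = -1 → non-residue.
(5/17) = -1 → non-residue.
(9/17) = +1 → QR.
(10/17) = -1 → non-residue.
(11/17) = -1 → non-residue.
(12/17) = -1 → non-residue.
(16/17) = +1 → QR.
Total quadratic residues among the 7: 2.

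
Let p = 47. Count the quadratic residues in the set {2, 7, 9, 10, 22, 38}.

(2/47) = +1 → QR.
(7/47) = +1 → QR.
(9/47) = +1 → QR.
(10/47) = -1 → non-residue.
(22/47) = -1 → non-residue.
(38/47) = -1 → non-residue.
Total quadratic residues among the 6: 3.

3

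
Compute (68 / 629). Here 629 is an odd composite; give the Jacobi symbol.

Pull out 2^2: since 629 ≡ 5 (mod 8), (2/629) = -1, so (2/629)^2 = +1.
Reciprocity: 17 ≡ 1 and 629 ≡ 1 (mod 4), so (17/629) = +(629/17).
Reduce top mod 17: now compute (0/17).
Top reduces to 0: gcd > 1, so the symbol is 0.

0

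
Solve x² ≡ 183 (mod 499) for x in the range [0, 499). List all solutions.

217, 282

Since 499 ≡ 3 (mod 4), a square root of 183 is 183^((499+1)/4) = 183^125 mod 499.
Repeated squaring: 183^2≡56, 183^4≡142, 183^8≡204, 183^16≡199, 183^32≡180, 183^64≡464 (mod 499).
183^125 = 183^(64+32+16+8+4+1) ≡ 282 (mod 499).
Check: 282² = 79524 ≡ 183 (mod 499). The two roots are 217 and 282.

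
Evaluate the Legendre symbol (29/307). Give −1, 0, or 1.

-1

Euler's criterion: (29/307) ≡ 29^153 (mod 307).
29^2 ≡ 227 (mod 307)
29^4 ≡ 260 (mod 307)
29^8 ≡ 60 (mod 307)
29^16 ≡ 223 (mod 307)
29^32 ≡ 302 (mod 307)
29^64 ≡ 25 (mod 307)
29^128 ≡ 11 (mod 307)
29^153 = 29^(128+16+8+1) ≡ 306 (mod 307).
Result is 306 ≡ −1, so (29/307) = −1.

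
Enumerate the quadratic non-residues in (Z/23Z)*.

5, 7, 10, 11, 14, 15, 17, 19, 20, 21, 22

Square k = 1,…,11 (k and 23−k give the same square):
1²=1, 2²=4, 3²=9, 4²=16, 5²≡2, 6²≡13, 7²≡3, 8²≡18, 9²≡12, 10²≡8, 11²≡6 (mod 23).
The residues are {1, 2, 3, 4, 6, 8, 9, 12, 13, 16, 18}; the non-residues are the remaining 11 nonzero classes.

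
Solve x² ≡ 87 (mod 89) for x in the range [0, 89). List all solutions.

89 ≡ 1 (mod 4), so we find a root by search.
Trying successive values, 40² = 1600 ≡ 87 (mod 89). The other root is 89 − 40 = 49.

40, 49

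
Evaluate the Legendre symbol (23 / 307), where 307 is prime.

Euler's criterion: (23/307) ≡ 23^153 (mod 307).
23^2 ≡ 222 (mod 307)
23^4 ≡ 164 (mod 307)
23^8 ≡ 187 (mod 307)
23^16 ≡ 278 (mod 307)
23^32 ≡ 227 (mod 307)
23^64 ≡ 260 (mod 307)
23^128 ≡ 60 (mod 307)
23^153 = 23^(128+16+8+1) ≡ 306 (mod 307).
Result is 306 ≡ −1, so (23/307) = −1.

-1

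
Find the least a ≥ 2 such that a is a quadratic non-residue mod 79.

(2/79) = +1, so 2 is a residue.
(3/79) = −1, so 3 is the smallest positive non-residue mod 79.

3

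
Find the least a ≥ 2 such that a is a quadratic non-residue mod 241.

(2/241) = +1, so 2 is a residue.
(3/241) = +1, so 3 is a residue.
(4/241) = +1, so 4 is a residue.
(5/241) = +1, so 5 is a residue.
(6/241) = +1, so 6 is a residue.
(7/241) = −1, so 7 is the smallest positive non-residue mod 241.

7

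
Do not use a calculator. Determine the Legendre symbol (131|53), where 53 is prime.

First reduce: 131 ≡ 25 (mod 53).
Reciprocity: 25 ≡ 1 and 53 ≡ 1 (mod 4), so (25/53) = +(53/25).
Reduce top mod 25: now compute (3/25).
Reciprocity: 3 ≡ 3 and 25 ≡ 1 (mod 4), so (3/25) = +(25/3).
Reduce top mod 3: now compute (1/3).
Reached (1/3) = 1. Collecting the sign flips along the way, the symbol is +1.

1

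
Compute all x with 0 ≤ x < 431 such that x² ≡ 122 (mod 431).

98, 333

Since 431 ≡ 3 (mod 4), a square root of 122 is 122^((431+1)/4) = 122^108 mod 431.
Repeated squaring: 122^2≡230, 122^4≡318, 122^8≡270, 122^16≡61, 122^32≡273, 122^64≡397 (mod 431).
122^108 = 122^(64+32+8+4) ≡ 98 (mod 431).
Check: 98² = 9604 ≡ 122 (mod 431). The two roots are 98 and 333.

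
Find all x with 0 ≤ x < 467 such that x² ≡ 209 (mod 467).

26, 441

Since 467 ≡ 3 (mod 4), a square root of 209 is 209^((467+1)/4) = 209^117 mod 467.
Repeated squaring: 209^2≡250, 209^4≡389, 209^8≡13, 209^16≡169, 209^32≡74, 209^64≡339 (mod 467).
209^117 = 209^(64+32+16+4+1) ≡ 441 (mod 467).
Check: 441² = 194481 ≡ 209 (mod 467). The two roots are 26 and 441.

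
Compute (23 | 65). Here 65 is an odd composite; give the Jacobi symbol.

Reciprocity: 23 ≡ 3 and 65 ≡ 1 (mod 4), so (23/65) = +(65/23).
Reduce top mod 23: now compute (19/23).
Reciprocity: 19 ≡ 3 and 23 ≡ 3 (mod 4), so (19/23) = −(23/19).
Reduce top mod 19: now compute (4/19).
Pull out 2^2: since 19 ≡ 3 (mod 8), (2/19) = -1, so (2/19)^2 = +1.
Reached (1/19) = 1. Collecting the sign flips along the way, the symbol is -1.

-1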